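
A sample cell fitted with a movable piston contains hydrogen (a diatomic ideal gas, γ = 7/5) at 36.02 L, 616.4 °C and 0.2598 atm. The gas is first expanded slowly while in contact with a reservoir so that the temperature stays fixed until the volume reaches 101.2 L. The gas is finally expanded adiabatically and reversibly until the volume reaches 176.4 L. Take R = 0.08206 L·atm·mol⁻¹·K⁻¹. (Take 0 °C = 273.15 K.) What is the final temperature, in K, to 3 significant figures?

Convert: T₁ = 889.5 K.
T constant ⇒ Boyle's law P V = const: T₂ = T₁; P₂ = P₁·(V₁/V₂) = 0.09247 atm.
Adiabatic (γ = 7/5), T V^(γ−1) and P V^γ constant: T₃ = T₂·(V₂/V₃)^(γ−1) = 712.3 K; P₃ = P₂·(V₂/V₃)^γ = 0.04248 atm.

T₃ ≈ 712 K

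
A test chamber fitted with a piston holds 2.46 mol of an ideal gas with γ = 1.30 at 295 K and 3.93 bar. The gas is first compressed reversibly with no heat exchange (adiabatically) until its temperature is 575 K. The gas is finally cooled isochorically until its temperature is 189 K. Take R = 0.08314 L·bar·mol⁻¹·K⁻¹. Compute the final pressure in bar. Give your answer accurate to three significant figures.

P₃ ≈ 23.3 bar

From PV = nRT: V₁ = nRT₁/P₁ = 15.35 L.
Adiabatic (γ = 1.30), T V^(γ−1) and P V^γ constant: P₂ = P₁·(T₂/T₁)^(γ/(γ−1)) = 70.86 bar; V₂ = V₁·(T₁/T₂)^(1/(γ−1)) = 1.660 L.
Isochoric, so P/T is constant: V₃ = V₂; P₃ = P₂·(T₃/T₂) = 23.29 bar.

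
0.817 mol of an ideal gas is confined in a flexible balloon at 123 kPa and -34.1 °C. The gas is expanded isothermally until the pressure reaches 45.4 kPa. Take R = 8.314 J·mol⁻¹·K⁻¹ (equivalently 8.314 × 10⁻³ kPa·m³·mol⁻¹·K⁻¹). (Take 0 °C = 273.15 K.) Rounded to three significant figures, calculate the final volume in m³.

Convert: T₁ = 239.0 K.
From PV = nRT: V₁ = nRT₁/P₁ = 0.01320 m³.
T constant ⇒ Boyle's law P V = const: T₂ = T₁; V₂ = V₁·(P₁/P₂) = 0.03577 m³.

V₂ ≈ 0.0358 m³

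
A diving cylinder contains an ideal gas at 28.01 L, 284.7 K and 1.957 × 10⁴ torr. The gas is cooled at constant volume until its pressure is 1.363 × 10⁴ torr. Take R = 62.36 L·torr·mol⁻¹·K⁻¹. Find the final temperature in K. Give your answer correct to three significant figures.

Isochoric, so P/T is constant: V₂ = V₁; T₂ = T₁·(P₂/P₁) = 198.3 K.

T₂ ≈ 198 K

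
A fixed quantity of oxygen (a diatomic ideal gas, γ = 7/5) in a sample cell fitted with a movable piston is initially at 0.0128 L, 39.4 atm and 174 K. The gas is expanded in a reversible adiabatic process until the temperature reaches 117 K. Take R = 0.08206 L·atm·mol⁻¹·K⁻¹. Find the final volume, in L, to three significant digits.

V₂ ≈ 0.0345 L

Adiabatic (γ = 7/5), T V^(γ−1) and P V^γ constant: P₂ = P₁·(T₂/T₁)^(γ/(γ−1)) = 9.823 atm; V₂ = V₁·(T₁/T₂)^(1/(γ−1)) = 0.03452 L.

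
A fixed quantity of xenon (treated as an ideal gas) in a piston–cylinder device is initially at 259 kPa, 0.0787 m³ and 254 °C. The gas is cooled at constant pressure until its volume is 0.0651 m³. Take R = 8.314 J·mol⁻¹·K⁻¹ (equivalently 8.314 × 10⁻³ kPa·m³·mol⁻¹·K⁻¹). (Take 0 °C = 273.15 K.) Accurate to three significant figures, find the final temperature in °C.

Convert: T₁ = 527.1 K.
P constant ⇒ V ∝ T: P₂ = P₁; T₂ = T₁·(V₂/V₁) = 436.1 K.

T₂ ≈ 163 °C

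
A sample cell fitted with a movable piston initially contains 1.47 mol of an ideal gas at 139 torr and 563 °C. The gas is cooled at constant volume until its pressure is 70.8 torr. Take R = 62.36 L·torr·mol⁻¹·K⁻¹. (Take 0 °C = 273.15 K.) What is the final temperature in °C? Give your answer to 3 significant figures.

Convert: T₁ = 836.1 K.
From PV = nRT: V₁ = nRT₁/P₁ = 551.4 L.
V constant ⇒ P ∝ T: V₂ = V₁; T₂ = T₁·(P₂/P₁) = 425.9 K.

T₂ ≈ 153 °C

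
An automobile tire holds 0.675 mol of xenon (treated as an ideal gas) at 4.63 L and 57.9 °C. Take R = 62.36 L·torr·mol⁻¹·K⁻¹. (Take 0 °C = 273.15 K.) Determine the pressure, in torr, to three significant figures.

P ≈ 3.01e+03 torr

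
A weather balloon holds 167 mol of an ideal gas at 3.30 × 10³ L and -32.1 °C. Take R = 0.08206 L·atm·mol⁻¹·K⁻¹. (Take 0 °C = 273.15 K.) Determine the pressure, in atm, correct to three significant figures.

P ≈ 1.00 atm

Convert: T = 241.05 K.
PV = nRT ⇒ P = nRT/V = (167 × 0.08206 × 241.05) / 3.30e+03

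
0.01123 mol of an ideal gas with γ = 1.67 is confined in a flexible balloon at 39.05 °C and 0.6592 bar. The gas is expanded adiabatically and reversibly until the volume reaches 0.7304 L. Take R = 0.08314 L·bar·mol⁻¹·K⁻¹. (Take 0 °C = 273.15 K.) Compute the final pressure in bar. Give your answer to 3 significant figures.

Convert: T₁ = 312.2 K.
From PV = nRT: V₁ = nRT₁/P₁ = 0.4422 L.
Adiabatic (γ = 1.67), T V^(γ−1) and P V^γ constant: T₂ = T₁·(V₁/V₂)^(γ−1) = 223.1 K; P₂ = P₁·(V₁/V₂)^γ = 0.2851 bar.

P₂ ≈ 0.285 bar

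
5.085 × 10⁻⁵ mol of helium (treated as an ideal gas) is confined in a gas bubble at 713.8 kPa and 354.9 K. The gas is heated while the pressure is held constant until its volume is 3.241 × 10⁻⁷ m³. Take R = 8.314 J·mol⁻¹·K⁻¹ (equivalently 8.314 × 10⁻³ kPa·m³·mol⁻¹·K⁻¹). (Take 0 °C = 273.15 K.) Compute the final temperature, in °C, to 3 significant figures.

T₂ ≈ 274 °C

From PV = nRT: V₁ = nRT₁/P₁ = 2.102e-07 m³.
P constant ⇒ V ∝ T: P₂ = P₁; T₂ = T₁·(V₂/V₁) = 547.2 K.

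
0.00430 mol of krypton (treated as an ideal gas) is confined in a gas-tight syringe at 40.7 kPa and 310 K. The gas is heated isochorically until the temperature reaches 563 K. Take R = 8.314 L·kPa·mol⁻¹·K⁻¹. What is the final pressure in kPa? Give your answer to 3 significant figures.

P₂ ≈ 73.9 kPa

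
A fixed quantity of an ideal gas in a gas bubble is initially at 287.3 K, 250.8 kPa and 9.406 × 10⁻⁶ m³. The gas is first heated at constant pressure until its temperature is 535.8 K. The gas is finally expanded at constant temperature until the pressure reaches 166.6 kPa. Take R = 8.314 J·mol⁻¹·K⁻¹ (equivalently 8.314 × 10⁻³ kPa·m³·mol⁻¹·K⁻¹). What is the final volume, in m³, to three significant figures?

V₃ ≈ 2.64e-05 m³

P constant ⇒ V ∝ T: P₂ = P₁; V₂ = V₁·(T₂/T₁) = 1.754e-05 m³.
T constant ⇒ Boyle's law P V = const: T₃ = T₂; V₃ = V₂·(P₂/P₃) = 2.641e-05 m³.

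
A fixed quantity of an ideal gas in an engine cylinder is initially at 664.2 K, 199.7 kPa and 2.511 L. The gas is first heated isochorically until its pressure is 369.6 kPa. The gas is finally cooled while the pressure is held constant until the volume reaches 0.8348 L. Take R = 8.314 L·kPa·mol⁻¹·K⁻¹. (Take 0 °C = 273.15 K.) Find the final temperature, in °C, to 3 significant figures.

V constant ⇒ P ∝ T: V₂ = V₁; T₂ = T₁·(P₂/P₁) = 1229 K.
Isobaric, so V/T is constant: P₃ = P₂; T₃ = T₂·(V₃/V₂) = 408.7 K.

T₃ ≈ 136 °C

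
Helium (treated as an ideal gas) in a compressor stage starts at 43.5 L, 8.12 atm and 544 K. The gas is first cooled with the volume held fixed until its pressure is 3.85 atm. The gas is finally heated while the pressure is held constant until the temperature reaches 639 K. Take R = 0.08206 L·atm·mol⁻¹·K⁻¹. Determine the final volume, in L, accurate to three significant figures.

V₃ ≈ 108 L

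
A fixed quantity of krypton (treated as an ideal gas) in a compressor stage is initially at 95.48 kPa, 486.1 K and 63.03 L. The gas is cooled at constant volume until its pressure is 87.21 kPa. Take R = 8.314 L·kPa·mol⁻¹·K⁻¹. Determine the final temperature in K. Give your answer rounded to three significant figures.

T₂ ≈ 444 K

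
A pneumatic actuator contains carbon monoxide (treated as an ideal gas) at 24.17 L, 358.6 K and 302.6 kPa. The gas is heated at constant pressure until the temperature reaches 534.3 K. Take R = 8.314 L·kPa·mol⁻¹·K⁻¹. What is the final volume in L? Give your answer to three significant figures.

V₂ ≈ 36.0 L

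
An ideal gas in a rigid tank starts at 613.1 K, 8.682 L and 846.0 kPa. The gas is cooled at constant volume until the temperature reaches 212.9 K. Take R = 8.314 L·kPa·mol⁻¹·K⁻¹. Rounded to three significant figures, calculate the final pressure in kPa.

V constant ⇒ P ∝ T: V₂ = V₁; P₂ = P₁·(T₂/T₁) = 293.8 kPa.

P₂ ≈ 294 kPa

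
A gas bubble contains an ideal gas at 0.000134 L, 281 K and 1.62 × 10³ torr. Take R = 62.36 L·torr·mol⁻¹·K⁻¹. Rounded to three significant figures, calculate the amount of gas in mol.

n ≈ 1.24e-05 mol

PV = nRT ⇒ n = PV/(RT) = (1.62e+03 × 0.000134) / (62.36 × 281)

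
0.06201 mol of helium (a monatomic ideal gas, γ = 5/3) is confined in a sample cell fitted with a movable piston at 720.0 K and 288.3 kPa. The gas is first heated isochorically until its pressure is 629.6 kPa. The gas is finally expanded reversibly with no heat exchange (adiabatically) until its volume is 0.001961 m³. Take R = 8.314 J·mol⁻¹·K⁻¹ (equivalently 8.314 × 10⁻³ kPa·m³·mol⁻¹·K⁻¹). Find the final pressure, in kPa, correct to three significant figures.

From PV = nRT: V₁ = nRT₁/P₁ = 0.001288 m³.
V constant ⇒ P ∝ T: V₂ = V₁; T₂ = T₁·(P₂/P₁) = 1572 K.
Reversible adiabatic, γ = 5/3: T₃ = T₂·(V₂/V₃)^(γ−1) = 1188 K; P₃ = P₂·(V₂/V₃)^γ = 312.3 kPa.

P₃ ≈ 312 kPa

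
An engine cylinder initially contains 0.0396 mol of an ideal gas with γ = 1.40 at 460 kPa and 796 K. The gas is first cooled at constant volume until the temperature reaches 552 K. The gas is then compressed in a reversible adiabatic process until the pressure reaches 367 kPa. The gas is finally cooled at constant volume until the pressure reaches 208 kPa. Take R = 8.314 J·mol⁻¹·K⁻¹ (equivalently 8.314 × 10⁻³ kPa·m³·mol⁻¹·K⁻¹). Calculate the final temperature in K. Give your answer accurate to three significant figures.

From PV = nRT: V₁ = nRT₁/P₁ = 0.0005697 m³.
V constant ⇒ P ∝ T: V₂ = V₁; P₂ = P₁·(T₂/T₁) = 319.0 kPa.
Adiabatic (γ = 1.40), T V^(γ−1) and P V^γ constant: T₃ = T₂·(P₃/P₂)^((γ−1)/γ) = 574.6 K; V₃ = V₂·(P₂/P₃)^(1/γ) = 0.0005154 m³.
Isochoric, so P/T is constant: V₄ = V₃; T₄ = T₃·(P₄/P₃) = 325.6 K.

T₄ ≈ 326 K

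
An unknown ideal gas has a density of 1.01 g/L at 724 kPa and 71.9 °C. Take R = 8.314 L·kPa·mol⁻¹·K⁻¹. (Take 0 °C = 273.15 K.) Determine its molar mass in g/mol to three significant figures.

M ≈ 4.00 g/mol

ρ = PM/(RT) ⇒ M = ρRT/P = (1.01 × 8.314 × 345.0) / 724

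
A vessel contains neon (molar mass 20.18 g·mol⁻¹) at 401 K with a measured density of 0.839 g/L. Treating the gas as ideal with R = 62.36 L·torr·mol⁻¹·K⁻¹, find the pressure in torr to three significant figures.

P ≈ 1.04e+03 torr

ρ = PM/(RT) ⇒ P = ρRT/M = (0.839 × 62.36 × 401.0) / 20.18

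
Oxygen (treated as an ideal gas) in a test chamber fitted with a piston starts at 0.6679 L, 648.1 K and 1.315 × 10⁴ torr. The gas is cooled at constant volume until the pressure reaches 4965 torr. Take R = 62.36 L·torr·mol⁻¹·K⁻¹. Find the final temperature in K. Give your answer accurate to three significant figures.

V constant ⇒ P ∝ T: V₂ = V₁; T₂ = T₁·(P₂/P₁) = 244.7 K.

T₂ ≈ 245 K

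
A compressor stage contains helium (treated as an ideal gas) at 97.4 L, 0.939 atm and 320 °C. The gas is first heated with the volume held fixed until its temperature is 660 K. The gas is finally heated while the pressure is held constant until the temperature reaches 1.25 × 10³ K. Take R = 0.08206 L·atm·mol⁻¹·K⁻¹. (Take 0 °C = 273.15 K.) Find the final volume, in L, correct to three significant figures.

Convert: T₁ = 593.1 K.
V constant ⇒ P ∝ T: V₂ = V₁; P₂ = P₁·(T₂/T₁) = 1.045 atm.
P constant ⇒ V ∝ T: P₃ = P₂; V₃ = V₂·(T₃/T₂) = 184.5 L.

V₃ ≈ 184 L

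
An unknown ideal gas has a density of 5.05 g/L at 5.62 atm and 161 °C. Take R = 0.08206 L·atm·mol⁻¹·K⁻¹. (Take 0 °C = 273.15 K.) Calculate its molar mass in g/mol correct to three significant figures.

M ≈ 32.0 g/mol

ρ = PM/(RT) ⇒ M = ρRT/P = (5.05 × 0.08206 × 434.1) / 5.62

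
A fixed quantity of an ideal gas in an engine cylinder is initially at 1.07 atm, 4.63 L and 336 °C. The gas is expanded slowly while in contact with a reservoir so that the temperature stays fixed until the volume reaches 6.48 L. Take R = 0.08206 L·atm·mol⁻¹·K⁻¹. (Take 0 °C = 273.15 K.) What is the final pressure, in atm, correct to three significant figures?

P₂ ≈ 0.765 atm

Convert: T₁ = 609.1 K.
T constant ⇒ Boyle's law P V = const: T₂ = T₁; P₂ = P₁·(V₁/V₂) = 0.7645 atm.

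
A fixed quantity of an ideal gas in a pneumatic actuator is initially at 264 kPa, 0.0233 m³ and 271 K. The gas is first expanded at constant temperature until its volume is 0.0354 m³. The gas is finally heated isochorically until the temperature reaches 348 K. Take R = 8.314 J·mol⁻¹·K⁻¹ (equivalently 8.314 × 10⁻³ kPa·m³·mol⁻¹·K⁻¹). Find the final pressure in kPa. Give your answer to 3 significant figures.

T constant ⇒ Boyle's law P V = const: T₂ = T₁; P₂ = P₁·(V₁/V₂) = 173.8 kPa.
V constant ⇒ P ∝ T: V₃ = V₂; P₃ = P₂·(T₃/T₂) = 223.1 kPa.

P₃ ≈ 223 kPa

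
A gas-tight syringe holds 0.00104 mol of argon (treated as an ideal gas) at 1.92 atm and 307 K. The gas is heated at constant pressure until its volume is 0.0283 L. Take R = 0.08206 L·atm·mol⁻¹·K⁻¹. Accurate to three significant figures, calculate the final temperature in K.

T₂ ≈ 637 K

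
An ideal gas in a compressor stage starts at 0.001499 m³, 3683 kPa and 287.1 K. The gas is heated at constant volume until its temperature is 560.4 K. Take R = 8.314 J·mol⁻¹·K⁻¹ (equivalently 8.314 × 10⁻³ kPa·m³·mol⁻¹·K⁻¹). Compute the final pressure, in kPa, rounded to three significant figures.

P₂ ≈ 7.19e+03 kPa

V constant ⇒ P ∝ T: V₂ = V₁; P₂ = P₁·(T₂/T₁) = 7189 kPa.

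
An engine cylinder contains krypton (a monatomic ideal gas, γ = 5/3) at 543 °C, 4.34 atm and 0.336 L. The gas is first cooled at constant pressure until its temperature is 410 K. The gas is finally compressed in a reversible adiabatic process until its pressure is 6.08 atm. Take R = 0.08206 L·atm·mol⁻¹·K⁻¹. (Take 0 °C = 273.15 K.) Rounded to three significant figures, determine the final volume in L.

V₃ ≈ 0.138 L

Convert: T₁ = 816.1 K.
P constant ⇒ V ∝ T: P₂ = P₁; V₂ = V₁·(T₂/T₁) = 0.1688 L.
Reversible adiabatic, γ = 5/3: T₃ = T₂·(P₃/P₂)^((γ−1)/γ) = 469.2 K; V₃ = V₂·(P₂/P₃)^(1/γ) = 0.1379 L.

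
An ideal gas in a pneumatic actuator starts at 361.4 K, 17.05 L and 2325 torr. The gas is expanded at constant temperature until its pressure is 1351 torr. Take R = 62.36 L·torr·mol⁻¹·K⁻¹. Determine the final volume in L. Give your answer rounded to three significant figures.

Isothermal, so P V is constant: T₂ = T₁; V₂ = V₁·(P₁/P₂) = 29.34 L.

V₂ ≈ 29.3 L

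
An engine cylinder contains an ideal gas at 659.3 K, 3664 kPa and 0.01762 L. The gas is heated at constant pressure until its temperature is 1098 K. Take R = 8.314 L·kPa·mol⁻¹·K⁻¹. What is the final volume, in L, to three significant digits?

V₂ ≈ 0.0293 L

Isobaric, so V/T is constant: P₂ = P₁; V₂ = V₁·(T₂/T₁) = 0.02934 L.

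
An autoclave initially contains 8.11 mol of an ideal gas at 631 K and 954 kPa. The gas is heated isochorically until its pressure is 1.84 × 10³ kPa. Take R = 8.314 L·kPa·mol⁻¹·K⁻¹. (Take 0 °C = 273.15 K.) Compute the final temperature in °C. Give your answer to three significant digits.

T₂ ≈ 944 °C

From PV = nRT: V₁ = nRT₁/P₁ = 44.60 L.
Isochoric, so P/T is constant: V₂ = V₁; T₂ = T₁·(P₂/P₁) = 1217 K.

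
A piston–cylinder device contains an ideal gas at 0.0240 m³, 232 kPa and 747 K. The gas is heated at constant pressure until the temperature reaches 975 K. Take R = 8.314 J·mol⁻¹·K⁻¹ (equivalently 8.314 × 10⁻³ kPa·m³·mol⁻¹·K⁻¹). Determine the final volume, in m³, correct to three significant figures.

P constant ⇒ V ∝ T: P₂ = P₁; V₂ = V₁·(T₂/T₁) = 0.03133 m³.

V₂ ≈ 0.0313 m³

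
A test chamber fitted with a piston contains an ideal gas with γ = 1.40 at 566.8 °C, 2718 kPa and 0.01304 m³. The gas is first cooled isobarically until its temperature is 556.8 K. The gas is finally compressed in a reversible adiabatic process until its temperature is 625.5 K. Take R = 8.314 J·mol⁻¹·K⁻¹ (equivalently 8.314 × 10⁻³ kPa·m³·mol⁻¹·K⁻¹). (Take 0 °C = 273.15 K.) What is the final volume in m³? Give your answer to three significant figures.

Convert: T₁ = 839.9 K.
Isobaric, so V/T is constant: P₂ = P₁; V₂ = V₁·(T₂/T₁) = 0.008644 m³.
Reversible adiabatic, γ = 1.40: P₃ = P₂·(T₃/T₂)^(γ/(γ−1)) = 4084 kPa; V₃ = V₂·(T₂/T₃)^(1/(γ−1)) = 0.006463 m³.

V₃ ≈ 0.00646 m³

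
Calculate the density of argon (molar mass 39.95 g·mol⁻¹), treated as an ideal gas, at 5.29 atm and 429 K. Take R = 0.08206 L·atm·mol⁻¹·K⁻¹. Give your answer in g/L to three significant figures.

ρ = PM/(RT) = (5.29 × 39.95) / (0.08206 × 429.0)

ρ ≈ 6.00 g/L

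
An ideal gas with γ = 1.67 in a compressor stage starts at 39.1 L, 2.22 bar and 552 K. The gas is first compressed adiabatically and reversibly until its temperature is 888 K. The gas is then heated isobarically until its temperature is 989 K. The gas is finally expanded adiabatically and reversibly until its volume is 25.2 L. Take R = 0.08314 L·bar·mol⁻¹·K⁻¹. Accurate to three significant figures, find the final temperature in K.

Adiabatic (γ = 1.67), T V^(γ−1) and P V^γ constant: P₂ = P₁·(T₂/T₁)^(γ/(γ−1)) = 7.261 bar; V₂ = V₁·(T₁/T₂)^(1/(γ−1)) = 19.23 L.
P constant ⇒ V ∝ T: P₃ = P₂; V₃ = V₂·(T₃/T₂) = 21.42 L.
Adiabatic (γ = 1.67), T V^(γ−1) and P V^γ constant: T₄ = T₃·(V₃/V₄)^(γ−1) = 886.9 K; P₄ = P₃·(V₃/V₄)^γ = 5.534 bar.

T₄ ≈ 887 K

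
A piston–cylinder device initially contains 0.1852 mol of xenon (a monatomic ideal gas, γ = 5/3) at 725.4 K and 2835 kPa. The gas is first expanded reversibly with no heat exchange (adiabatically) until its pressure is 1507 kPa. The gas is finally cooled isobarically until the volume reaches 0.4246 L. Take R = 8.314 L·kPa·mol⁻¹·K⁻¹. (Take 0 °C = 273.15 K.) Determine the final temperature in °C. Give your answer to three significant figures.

From PV = nRT: V₁ = nRT₁/P₁ = 0.3940 L.
Adiabatic (γ = 5/3), T V^(γ−1) and P V^γ constant: T₂ = T₁·(P₂/P₁)^((γ−1)/γ) = 563.4 K; V₂ = V₁·(P₁/P₂)^(1/γ) = 0.5756 L.
Isobaric, so V/T is constant: P₃ = P₂; T₃ = T₂·(V₃/V₂) = 415.6 K.

T₃ ≈ 142 °C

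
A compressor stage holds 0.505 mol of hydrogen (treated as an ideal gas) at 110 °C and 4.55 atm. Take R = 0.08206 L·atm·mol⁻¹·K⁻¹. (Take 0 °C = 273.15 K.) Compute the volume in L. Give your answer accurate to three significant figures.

V ≈ 3.49 L

Convert: T = 383.15 K.
PV = nRT ⇒ V = nRT/P = (0.505 × 0.08206 × 383.15) / 4.55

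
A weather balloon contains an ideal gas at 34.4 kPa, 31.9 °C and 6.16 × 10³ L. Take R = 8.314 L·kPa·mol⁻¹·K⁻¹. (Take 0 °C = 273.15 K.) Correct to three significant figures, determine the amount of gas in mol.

n ≈ 83.6 mol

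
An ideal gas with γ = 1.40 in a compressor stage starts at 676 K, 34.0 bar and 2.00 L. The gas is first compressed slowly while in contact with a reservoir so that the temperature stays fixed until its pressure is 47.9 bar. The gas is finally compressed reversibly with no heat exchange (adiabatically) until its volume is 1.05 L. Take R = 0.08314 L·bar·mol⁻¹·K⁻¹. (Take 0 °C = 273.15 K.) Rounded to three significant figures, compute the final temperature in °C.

T₃ ≈ 490 °C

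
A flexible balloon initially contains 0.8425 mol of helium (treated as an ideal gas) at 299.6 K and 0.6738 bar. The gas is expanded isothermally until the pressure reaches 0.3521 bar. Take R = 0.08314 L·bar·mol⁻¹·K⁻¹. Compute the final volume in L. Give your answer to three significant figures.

From PV = nRT: V₁ = nRT₁/P₁ = 31.15 L.
T constant ⇒ Boyle's law P V = const: T₂ = T₁; V₂ = V₁·(P₁/P₂) = 59.60 L.

V₂ ≈ 59.6 L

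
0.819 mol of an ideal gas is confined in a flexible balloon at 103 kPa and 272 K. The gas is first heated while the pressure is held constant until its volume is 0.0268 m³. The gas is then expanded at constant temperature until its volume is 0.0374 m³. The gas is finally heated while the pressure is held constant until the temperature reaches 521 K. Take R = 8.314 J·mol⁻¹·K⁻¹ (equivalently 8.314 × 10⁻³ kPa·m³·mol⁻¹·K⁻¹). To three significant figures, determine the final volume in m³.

From PV = nRT: V₁ = nRT₁/P₁ = 0.01798 m³.
Isobaric, so V/T is constant: P₂ = P₁; T₂ = T₁·(V₂/V₁) = 405.4 K.
Isothermal, so P V is constant: T₃ = T₂; P₃ = P₂·(V₂/V₃) = 73.81 kPa.
Isobaric, so V/T is constant: P₄ = P₃; V₄ = V₃·(T₄/T₃) = 0.04807 m³.

V₄ ≈ 0.0481 m³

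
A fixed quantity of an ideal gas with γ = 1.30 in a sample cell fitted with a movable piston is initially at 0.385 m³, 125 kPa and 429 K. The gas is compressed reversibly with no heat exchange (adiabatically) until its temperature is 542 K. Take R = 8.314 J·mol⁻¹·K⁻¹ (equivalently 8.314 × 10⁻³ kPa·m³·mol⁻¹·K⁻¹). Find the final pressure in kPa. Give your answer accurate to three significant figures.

Adiabatic (γ = 1.30), T V^(γ−1) and P V^γ constant: P₂ = P₁·(T₂/T₁)^(γ/(γ−1)) = 344.3 kPa; V₂ = V₁·(T₁/T₂)^(1/(γ−1)) = 0.1766 m³.

P₂ ≈ 344 kPa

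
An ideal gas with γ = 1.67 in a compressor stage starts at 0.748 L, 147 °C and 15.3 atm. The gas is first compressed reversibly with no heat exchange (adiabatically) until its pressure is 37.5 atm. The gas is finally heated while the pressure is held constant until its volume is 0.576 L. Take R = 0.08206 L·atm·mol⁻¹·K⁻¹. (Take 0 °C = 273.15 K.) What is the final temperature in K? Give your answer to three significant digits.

T₃ ≈ 793 K

Convert: T₁ = 420.1 K.
Reversible adiabatic, γ = 1.67: T₂ = T₁·(P₂/P₁)^((γ−1)/γ) = 602.0 K; V₂ = V₁·(P₁/P₂)^(1/γ) = 0.4373 L.
P constant ⇒ V ∝ T: P₃ = P₂; T₃ = T₂·(V₃/V₂) = 793.0 K.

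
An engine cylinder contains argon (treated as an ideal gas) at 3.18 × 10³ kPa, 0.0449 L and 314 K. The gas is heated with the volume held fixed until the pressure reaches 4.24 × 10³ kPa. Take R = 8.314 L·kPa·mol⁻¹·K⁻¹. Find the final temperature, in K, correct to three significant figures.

T₂ ≈ 419 K

Isochoric, so P/T is constant: V₂ = V₁; T₂ = T₁·(P₂/P₁) = 418.7 K.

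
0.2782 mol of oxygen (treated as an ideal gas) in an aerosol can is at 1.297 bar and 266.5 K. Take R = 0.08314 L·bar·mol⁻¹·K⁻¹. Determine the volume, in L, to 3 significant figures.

PV = nRT ⇒ V = nRT/P = (0.2782 × 0.08314 × 266.5) / 1.297

V ≈ 4.75 L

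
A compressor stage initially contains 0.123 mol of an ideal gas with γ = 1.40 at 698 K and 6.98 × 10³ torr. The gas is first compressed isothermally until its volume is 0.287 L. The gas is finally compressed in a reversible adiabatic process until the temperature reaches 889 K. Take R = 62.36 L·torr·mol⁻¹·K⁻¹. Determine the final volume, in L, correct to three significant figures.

V₃ ≈ 0.157 L

From PV = nRT: V₁ = nRT₁/P₁ = 0.7670 L.
Isothermal, so P V is constant: T₂ = T₁; P₂ = P₁·(V₁/V₂) = 1.865e+04 torr.
Adiabatic (γ = 1.40), T V^(γ−1) and P V^γ constant: P₃ = P₂·(T₃/T₂)^(γ/(γ−1)) = 4.350e+04 torr; V₃ = V₂·(T₂/T₃)^(1/(γ−1)) = 0.1568 L.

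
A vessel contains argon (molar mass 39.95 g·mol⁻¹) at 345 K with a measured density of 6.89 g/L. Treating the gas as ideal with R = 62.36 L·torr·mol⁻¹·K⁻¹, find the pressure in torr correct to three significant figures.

ρ = PM/(RT) ⇒ P = ρRT/M = (6.89 × 62.36 × 345.0) / 39.95

P ≈ 3.71e+03 torr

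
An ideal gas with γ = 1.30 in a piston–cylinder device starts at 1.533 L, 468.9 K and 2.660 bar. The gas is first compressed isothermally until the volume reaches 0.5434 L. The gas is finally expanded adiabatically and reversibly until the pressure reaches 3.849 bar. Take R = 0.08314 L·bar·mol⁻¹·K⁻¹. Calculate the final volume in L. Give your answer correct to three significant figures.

T constant ⇒ Boyle's law P V = const: T₂ = T₁; P₂ = P₁·(V₁/V₂) = 7.504 bar.
Reversible adiabatic, γ = 1.30: T₃ = T₂·(P₃/P₂)^((γ−1)/γ) = 401.9 K; V₃ = V₂·(P₂/P₃)^(1/γ) = 0.9082 L.

V₃ ≈ 0.908 L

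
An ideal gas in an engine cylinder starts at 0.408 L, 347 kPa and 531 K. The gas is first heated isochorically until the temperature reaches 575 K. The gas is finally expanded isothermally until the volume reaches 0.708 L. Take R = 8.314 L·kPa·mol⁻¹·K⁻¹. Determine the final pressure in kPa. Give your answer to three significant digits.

P₃ ≈ 217 kPa

V constant ⇒ P ∝ T: V₂ = V₁; P₂ = P₁·(T₂/T₁) = 375.8 kPa.
Isothermal, so P V is constant: T₃ = T₂; P₃ = P₂·(V₂/V₃) = 216.5 kPa.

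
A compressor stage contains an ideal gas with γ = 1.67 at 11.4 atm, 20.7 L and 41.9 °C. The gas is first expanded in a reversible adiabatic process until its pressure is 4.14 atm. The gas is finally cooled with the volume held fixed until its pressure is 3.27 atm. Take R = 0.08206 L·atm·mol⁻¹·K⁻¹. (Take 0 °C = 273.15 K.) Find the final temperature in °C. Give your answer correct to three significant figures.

T₃ ≈ -107 °C

Convert: T₁ = 315.0 K.
Adiabatic (γ = 1.67), T V^(γ−1) and P V^γ constant: T₂ = T₁·(P₂/P₁)^((γ−1)/γ) = 209.8 K; V₂ = V₁·(P₁/P₂)^(1/γ) = 37.97 L.
V constant ⇒ P ∝ T: V₃ = V₂; T₃ = T₂·(P₃/P₂) = 165.7 K.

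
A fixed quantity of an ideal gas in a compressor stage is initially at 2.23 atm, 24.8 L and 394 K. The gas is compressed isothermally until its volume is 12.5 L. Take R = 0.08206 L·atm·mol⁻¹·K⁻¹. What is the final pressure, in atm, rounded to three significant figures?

T constant ⇒ Boyle's law P V = const: T₂ = T₁; P₂ = P₁·(V₁/V₂) = 4.424 atm.

P₂ ≈ 4.42 atm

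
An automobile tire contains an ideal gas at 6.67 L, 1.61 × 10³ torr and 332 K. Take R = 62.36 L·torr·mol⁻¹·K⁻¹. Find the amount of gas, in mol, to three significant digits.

n ≈ 0.519 mol

PV = nRT ⇒ n = PV/(RT) = (1.61e+03 × 6.67) / (62.36 × 332)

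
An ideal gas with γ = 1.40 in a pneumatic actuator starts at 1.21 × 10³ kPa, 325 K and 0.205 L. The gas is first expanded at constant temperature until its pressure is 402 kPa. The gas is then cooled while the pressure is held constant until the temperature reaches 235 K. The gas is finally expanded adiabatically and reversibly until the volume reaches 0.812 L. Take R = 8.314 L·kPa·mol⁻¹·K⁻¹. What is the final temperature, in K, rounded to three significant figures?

T₄ ≈ 185 K

Isothermal, so P V is constant: T₂ = T₁; V₂ = V₁·(P₁/P₂) = 0.6170 L.
Isobaric, so V/T is constant: P₃ = P₂; V₃ = V₂·(T₃/T₂) = 0.4462 L.
Reversible adiabatic, γ = 1.40: T₄ = T₃·(V₃/V₄)^(γ−1) = 184.9 K; P₄ = P₃·(V₃/V₄)^γ = 173.8 kPa.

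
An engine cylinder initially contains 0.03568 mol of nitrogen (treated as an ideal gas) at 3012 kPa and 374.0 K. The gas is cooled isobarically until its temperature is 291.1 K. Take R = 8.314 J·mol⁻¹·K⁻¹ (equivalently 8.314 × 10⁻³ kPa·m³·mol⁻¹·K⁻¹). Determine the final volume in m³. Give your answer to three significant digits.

V₂ ≈ 2.87e-05 m³

From PV = nRT: V₁ = nRT₁/P₁ = 3.683e-05 m³.
P constant ⇒ V ∝ T: P₂ = P₁; V₂ = V₁·(T₂/T₁) = 2.867e-05 m³.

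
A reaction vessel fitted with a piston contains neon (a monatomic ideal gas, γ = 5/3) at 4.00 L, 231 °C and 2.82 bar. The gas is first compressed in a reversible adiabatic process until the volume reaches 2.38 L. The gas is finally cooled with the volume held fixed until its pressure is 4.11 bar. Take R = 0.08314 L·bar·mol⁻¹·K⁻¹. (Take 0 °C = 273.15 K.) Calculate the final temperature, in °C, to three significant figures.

T₃ ≈ 164 °C

Convert: T₁ = 504.1 K.
Reversible adiabatic, γ = 5/3: T₂ = T₁·(V₁/V₂)^(γ−1) = 712.7 K; P₂ = P₁·(V₁/V₂)^γ = 6.700 bar.
V constant ⇒ P ∝ T: V₃ = V₂; T₃ = T₂·(P₃/P₂) = 437.2 K.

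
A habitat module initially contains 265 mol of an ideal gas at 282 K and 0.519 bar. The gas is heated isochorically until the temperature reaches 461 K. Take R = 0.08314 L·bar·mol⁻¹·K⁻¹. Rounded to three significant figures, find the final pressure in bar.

From PV = nRT: V₁ = nRT₁/P₁ = 1.197e+04 L.
Isochoric, so P/T is constant: V₂ = V₁; P₂ = P₁·(T₂/T₁) = 0.8484 bar.

P₂ ≈ 0.848 bar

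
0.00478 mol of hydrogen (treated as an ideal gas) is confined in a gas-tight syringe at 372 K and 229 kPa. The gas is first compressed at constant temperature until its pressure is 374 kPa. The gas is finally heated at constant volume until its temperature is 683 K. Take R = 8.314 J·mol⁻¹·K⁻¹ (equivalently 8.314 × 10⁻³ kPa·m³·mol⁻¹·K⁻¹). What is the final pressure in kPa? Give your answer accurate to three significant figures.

From PV = nRT: V₁ = nRT₁/P₁ = 6.456e-05 m³.
T constant ⇒ Boyle's law P V = const: T₂ = T₁; V₂ = V₁·(P₁/P₂) = 3.953e-05 m³.
Isochoric, so P/T is constant: V₃ = V₂; P₃ = P₂·(T₃/T₂) = 686.7 kPa.

P₃ ≈ 687 kPa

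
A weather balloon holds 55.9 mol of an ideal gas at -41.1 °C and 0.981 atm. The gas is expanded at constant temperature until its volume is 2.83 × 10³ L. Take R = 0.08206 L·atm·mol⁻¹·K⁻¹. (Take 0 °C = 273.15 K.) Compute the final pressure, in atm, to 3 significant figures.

Convert: T₁ = 232.0 K.
From PV = nRT: V₁ = nRT₁/P₁ = 1085 L.
Isothermal, so P V is constant: T₂ = T₁; P₂ = P₁·(V₁/V₂) = 0.3761 atm.

P₂ ≈ 0.376 atm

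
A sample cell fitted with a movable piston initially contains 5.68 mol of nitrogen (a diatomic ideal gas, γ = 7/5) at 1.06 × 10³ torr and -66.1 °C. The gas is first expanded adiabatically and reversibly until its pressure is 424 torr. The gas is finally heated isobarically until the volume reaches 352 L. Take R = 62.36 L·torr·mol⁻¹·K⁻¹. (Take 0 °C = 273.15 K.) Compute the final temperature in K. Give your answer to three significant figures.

Convert: T₁ = 207.0 K.
From PV = nRT: V₁ = nRT₁/P₁ = 69.19 L.
Adiabatic (γ = 7/5), T V^(γ−1) and P V^γ constant: T₂ = T₁·(P₂/P₁)^((γ−1)/γ) = 159.4 K; V₂ = V₁·(P₁/P₂)^(1/γ) = 133.1 L.
Isobaric, so V/T is constant: P₃ = P₂; T₃ = T₂·(V₃/V₂) = 421.4 K.

T₃ ≈ 421 K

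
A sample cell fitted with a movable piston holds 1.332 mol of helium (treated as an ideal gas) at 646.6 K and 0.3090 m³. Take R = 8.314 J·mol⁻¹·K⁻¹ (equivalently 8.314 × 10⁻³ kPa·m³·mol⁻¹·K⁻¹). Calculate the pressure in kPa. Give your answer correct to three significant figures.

PV = nRT ⇒ P = nRT/V = (1.332 × 8.314 × 10⁻³ × 646.6) / 0.3090

P ≈ 23.2 kPa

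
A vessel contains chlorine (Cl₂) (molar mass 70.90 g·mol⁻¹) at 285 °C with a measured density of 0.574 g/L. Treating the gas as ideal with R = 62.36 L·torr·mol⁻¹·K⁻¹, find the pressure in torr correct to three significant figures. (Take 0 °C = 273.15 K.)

P ≈ 282 torr

ρ = PM/(RT) ⇒ P = ρRT/M = (0.574 × 62.36 × 558.1) / 70.90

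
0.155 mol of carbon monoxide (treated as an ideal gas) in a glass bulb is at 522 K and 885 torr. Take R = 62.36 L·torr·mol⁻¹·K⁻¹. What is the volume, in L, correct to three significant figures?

PV = nRT ⇒ V = nRT/P = (0.155 × 62.36 × 522) / 885

V ≈ 5.70 L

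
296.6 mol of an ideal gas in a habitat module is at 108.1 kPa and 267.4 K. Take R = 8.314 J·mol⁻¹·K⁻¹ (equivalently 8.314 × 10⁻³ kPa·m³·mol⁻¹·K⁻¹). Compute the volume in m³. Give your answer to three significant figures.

PV = nRT ⇒ V = nRT/P = (296.6 × 8.314 × 10⁻³ × 267.4) / 108.1

V ≈ 6.10 m³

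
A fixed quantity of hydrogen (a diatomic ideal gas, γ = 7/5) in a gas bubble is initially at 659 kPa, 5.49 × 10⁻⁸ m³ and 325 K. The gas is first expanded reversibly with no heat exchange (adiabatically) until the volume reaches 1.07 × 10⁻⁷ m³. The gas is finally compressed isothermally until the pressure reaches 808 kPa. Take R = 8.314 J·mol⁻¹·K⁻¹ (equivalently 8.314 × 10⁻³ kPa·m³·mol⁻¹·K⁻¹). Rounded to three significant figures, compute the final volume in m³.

V₃ ≈ 3.43e-08 m³

Adiabatic (γ = 7/5), T V^(γ−1) and P V^γ constant: T₂ = T₁·(V₁/V₂)^(γ−1) = 248.9 K; P₂ = P₁·(V₁/V₂)^γ = 258.9 kPa.
T constant ⇒ Boyle's law P V = const: T₃ = T₂; V₃ = V₂·(P₂/P₃) = 3.429e-08 m³.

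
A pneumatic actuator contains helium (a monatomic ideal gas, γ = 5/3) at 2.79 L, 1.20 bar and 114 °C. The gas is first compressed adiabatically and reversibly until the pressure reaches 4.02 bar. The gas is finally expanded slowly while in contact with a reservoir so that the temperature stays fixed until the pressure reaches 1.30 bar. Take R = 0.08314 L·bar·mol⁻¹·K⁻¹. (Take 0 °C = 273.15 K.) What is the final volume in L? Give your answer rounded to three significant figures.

V₃ ≈ 4.18 L

Convert: T₁ = 387.1 K.
Reversible adiabatic, γ = 5/3: T₂ = T₁·(P₂/P₁)^((γ−1)/γ) = 627.9 K; V₂ = V₁·(P₁/P₂)^(1/γ) = 1.351 L.
Isothermal, so P V is constant: T₃ = T₂; V₃ = V₂·(P₂/P₃) = 4.177 L.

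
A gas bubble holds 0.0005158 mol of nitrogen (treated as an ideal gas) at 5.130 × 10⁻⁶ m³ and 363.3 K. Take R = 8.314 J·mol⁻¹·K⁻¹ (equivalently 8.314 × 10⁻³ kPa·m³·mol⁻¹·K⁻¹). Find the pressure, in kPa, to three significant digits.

PV = nRT ⇒ P = nRT/V = (0.0005158 × 8.314 × 10⁻³ × 363.3) / 5.130e-06

P ≈ 304 kPa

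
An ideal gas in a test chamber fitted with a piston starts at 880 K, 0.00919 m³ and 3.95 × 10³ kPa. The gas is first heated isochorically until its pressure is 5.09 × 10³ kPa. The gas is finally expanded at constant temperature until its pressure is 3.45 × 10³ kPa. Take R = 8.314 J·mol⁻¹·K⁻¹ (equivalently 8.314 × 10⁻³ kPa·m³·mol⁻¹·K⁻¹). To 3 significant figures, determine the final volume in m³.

V₃ ≈ 0.0136 m³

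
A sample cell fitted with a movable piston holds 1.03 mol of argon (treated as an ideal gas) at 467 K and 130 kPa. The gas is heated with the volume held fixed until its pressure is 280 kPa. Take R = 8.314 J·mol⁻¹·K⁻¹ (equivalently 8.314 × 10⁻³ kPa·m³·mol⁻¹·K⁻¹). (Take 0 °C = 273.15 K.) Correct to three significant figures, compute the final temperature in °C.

T₂ ≈ 733 °C

From PV = nRT: V₁ = nRT₁/P₁ = 0.03076 m³.
Isochoric, so P/T is constant: V₂ = V₁; T₂ = T₁·(P₂/P₁) = 1006 K.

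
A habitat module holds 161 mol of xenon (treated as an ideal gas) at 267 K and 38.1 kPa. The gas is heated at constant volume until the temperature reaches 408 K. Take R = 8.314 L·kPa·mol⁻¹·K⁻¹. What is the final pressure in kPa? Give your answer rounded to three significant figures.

P₂ ≈ 58.2 kPa

From PV = nRT: V₁ = nRT₁/P₁ = 9380 L.
V constant ⇒ P ∝ T: V₂ = V₁; P₂ = P₁·(T₂/T₁) = 58.22 kPa.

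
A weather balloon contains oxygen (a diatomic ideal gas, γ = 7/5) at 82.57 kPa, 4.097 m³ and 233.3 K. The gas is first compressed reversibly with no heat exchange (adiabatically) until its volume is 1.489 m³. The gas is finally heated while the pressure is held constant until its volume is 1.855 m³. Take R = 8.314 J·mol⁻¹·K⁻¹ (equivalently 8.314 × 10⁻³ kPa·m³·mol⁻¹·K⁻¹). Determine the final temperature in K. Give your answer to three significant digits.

T₃ ≈ 436 K

Reversible adiabatic, γ = 7/5: T₂ = T₁·(V₁/V₂)^(γ−1) = 349.7 K; P₂ = P₁·(V₁/V₂)^γ = 340.6 kPa.
Isobaric, so V/T is constant: P₃ = P₂; T₃ = T₂·(V₃/V₂) = 435.7 K.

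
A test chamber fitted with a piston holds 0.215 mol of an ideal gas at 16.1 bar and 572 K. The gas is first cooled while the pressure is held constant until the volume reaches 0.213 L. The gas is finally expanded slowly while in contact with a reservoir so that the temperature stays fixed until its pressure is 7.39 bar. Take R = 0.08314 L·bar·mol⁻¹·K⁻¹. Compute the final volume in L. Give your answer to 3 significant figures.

V₃ ≈ 0.464 L

From PV = nRT: V₁ = nRT₁/P₁ = 0.6351 L.
P constant ⇒ V ∝ T: P₂ = P₁; T₂ = T₁·(V₂/V₁) = 191.8 K.
T constant ⇒ Boyle's law P V = const: T₃ = T₂; V₃ = V₂·(P₂/P₃) = 0.4640 L.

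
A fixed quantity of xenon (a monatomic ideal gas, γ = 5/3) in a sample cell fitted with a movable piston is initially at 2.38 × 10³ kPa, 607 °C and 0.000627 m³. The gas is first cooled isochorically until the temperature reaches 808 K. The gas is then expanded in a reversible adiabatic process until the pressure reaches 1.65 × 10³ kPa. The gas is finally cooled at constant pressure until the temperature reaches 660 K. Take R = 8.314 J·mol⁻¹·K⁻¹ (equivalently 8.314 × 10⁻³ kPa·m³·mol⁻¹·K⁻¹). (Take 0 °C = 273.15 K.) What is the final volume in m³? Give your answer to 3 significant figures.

Convert: T₁ = 880.1 K.
V constant ⇒ P ∝ T: V₂ = V₁; P₂ = P₁·(T₂/T₁) = 2185 kPa.
Reversible adiabatic, γ = 5/3: T₃ = T₂·(P₃/P₂)^((γ−1)/γ) = 722.2 K; V₃ = V₂·(P₂/P₃)^(1/γ) = 0.0007421 m³.
Isobaric, so V/T is constant: P₄ = P₃; V₄ = V₃·(T₄/T₃) = 0.0006782 m³.

V₄ ≈ 0.000678 m³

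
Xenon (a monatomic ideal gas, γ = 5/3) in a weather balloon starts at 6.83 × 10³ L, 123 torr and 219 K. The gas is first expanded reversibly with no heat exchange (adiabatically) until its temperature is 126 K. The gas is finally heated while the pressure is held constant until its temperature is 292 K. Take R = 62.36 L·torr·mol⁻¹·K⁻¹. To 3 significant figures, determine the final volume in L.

V₃ ≈ 3.63e+04 L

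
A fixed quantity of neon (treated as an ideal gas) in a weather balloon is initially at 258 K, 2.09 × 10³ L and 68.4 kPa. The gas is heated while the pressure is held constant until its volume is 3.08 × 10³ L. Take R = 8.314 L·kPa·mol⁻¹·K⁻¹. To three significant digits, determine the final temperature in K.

P constant ⇒ V ∝ T: P₂ = P₁; T₂ = T₁·(V₂/V₁) = 380.2 K.

T₂ ≈ 380 K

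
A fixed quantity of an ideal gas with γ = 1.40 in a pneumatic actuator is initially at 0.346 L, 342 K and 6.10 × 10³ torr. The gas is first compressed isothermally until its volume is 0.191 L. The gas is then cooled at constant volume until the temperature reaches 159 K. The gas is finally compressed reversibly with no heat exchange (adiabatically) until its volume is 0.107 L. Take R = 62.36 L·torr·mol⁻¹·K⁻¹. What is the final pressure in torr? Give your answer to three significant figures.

P₄ ≈ 1.16e+04 torr

Isothermal, so P V is constant: T₂ = T₁; P₂ = P₁·(V₁/V₂) = 1.105e+04 torr.
Isochoric, so P/T is constant: V₃ = V₂; P₃ = P₂·(T₃/T₂) = 5137 torr.
Reversible adiabatic, γ = 1.40: T₄ = T₃·(V₃/V₄)^(γ−1) = 200.5 K; P₄ = P₃·(V₃/V₄)^γ = 1.156e+04 torr.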